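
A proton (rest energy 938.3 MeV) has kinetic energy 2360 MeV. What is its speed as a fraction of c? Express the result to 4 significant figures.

0.9587c

K = (γ−1)mc², so γ = 1 + 2360/938.3 = 3.5152.
Then v/c = √(1 − γ⁻²) = √(1 − 0.0809282) = √0.9190718 = 0.9587.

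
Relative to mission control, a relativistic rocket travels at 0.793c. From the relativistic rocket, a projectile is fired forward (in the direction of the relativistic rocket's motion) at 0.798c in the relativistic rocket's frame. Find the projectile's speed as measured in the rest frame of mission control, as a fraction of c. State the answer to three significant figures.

0.974c

In units of c, u = (u' + v)/(1 + u'v) with u' = 0.798 and v = 0.793.
Numerator: 0.798 + 0.793 = 1.591. Denominator: 1 + (0.798)(0.793) = 1.632814.
u = 1.591/1.632814 = 0.97439, so the speed is 0.974c.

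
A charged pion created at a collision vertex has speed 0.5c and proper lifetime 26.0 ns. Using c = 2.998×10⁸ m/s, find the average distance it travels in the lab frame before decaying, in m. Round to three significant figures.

4.50 m

With β = 0.5, γ = 1/√(1 − 0.5²) = 1/√0.75 = 1.1547.
Lab-frame lifetime: Δt = γτ = 1.1547 × 26.0 ns = 30.022 ns.
Distance: d = vΔt = 0.5 × 2.998×10⁸ m/s × 3.0022×10^-8 s = 4.50 m.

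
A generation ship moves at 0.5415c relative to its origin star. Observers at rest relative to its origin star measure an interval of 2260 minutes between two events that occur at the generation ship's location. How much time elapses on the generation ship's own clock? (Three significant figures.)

γ = 1/√(1 − β²) = 1/√(1 − 0.29322225) = 1/√0.70677775 = 1/0.840701 = 1.1895.
The moving clock records proper time: Δτ = Δt/γ = 2260/1.1895 = 1900 minutes.

1900 minutes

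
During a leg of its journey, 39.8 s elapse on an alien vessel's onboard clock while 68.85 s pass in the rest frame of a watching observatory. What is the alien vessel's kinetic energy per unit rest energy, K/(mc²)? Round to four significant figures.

From Δt = γΔτ: γ = 68.85/39.8 = 1.7299.
Since K = (γ−1)mc², K/(mc²) = 1.7299 − 1 = 0.7299.

0.7299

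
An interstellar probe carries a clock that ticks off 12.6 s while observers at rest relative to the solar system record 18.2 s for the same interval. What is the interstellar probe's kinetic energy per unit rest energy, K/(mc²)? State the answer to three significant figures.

0.444

The time-dilation ratio gives γ = 18.2/12.6 = 1.44444.
Since K = (γ−1)mc², K/(mc²) = 1.44444 − 1 = 0.444.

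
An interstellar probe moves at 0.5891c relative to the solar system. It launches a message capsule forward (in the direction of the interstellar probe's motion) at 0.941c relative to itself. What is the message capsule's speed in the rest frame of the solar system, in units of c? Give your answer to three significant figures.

Relativistic velocity addition: u = (u' + v)/(1 + u'v/c²), with u' = 0.941c and v = 0.5891c.
Numerator: 0.941 + 0.5891 = 1.5301. Denominator: 1 + (0.941)(0.5891) = 1.5543431.
u = 1.5301/1.5543431 = 0.9844, so the speed is 0.984c.

0.984c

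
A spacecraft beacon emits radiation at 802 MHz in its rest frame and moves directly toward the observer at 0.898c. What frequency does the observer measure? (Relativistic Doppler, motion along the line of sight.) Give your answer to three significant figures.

3460 MHz

Relativistic Doppler (source moving toward): f_obs = f_src · √((1+β)/(1−β)).
With β = 0.898: factor = √(1.898/0.102) = 4.3137.
f_obs = 802 × 4.3137 = 3460 MHz.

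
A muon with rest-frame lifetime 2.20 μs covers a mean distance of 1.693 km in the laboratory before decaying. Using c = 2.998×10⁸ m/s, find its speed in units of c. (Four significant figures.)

0.9318c

Lab distance = (lab lifetime)·v = γτ·βc, so βγ = d/(cτ) = 1693/(2.998×10⁸ × 2.200×10^-6) = 2.5669.
With βγ = 2.5669: γ² = 1 + (βγ)² = 7.58898, and β = (βγ)/γ = 2.5669/2.75481 = 0.9318.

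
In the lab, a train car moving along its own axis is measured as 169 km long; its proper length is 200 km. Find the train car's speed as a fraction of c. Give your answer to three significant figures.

0.535c

Length contraction gives γ = L₀/L = 200/169 = 1.1834.
β = √(1 − 1/γ²) = √0.285936 = 0.535.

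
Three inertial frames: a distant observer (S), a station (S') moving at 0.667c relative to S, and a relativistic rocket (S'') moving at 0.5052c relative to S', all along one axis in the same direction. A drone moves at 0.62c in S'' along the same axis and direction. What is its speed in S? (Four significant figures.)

0.9697c

First combine the drone and relativistic rocket (S''→S'): u₁ = (0.62 + 0.5052)/(1 + 0.62×0.5052) = 1.1252/1.313224 = 0.85682.
Then combine with the station (S'→S): u = (0.85682 + 0.667)/(1 + 0.85682×0.667) = 1.52382/1.57149894 = 0.96966.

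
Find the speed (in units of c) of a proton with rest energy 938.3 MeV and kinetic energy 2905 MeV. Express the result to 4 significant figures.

0.9697c

K = (γ−1)mc², so γ = 1 + 2905/938.3 = 4.096.
Then v/c = √(1 − γ⁻²) = √(1 − 0.0596046) = √0.9403954 = 0.9697.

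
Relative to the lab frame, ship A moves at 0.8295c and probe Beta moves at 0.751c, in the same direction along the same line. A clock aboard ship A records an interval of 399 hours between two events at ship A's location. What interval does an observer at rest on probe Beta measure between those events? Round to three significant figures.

408 hours

Speed of ship A in probe Beta's frame: u = (v_A − v_B)/(1 − v_A v_B/c²) = (0.8295 − 0.751)/(1 − 0.8295×0.751) = 0.0785/0.3770455 = 0.2082; |u| = 0.2082c.
At |u| = 0.2082c, γ = (1 − 0.0433472)^(−1/2) = 1.0224.
The clock on ship A records proper time, so probe Beta measures Δt = γΔτ = 1.0224 × 399 = 408 hours.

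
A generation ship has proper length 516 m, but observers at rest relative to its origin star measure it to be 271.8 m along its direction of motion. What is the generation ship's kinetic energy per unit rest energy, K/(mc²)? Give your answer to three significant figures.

0.898

From L = L₀/γ: γ = 516/271.8 = 1.89845.
K/(mc²) = γ − 1 = 1.89845 − 1 = 0.898.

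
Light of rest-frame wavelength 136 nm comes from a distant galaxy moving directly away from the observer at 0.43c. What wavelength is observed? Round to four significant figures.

Relativistic Doppler for wavelength: λ_obs = λ_src · √((1+β)/(1−β)).
With β = 0.43: factor = √(1.43/0.57) = 1.5839.
λ_obs = 136 × 1.5839 = 215.4 nm.

215.4 nm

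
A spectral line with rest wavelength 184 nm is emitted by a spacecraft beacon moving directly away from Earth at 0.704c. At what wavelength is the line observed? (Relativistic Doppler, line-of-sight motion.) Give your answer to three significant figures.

Relativistic Doppler for wavelength: λ_obs = λ_src · √((1+β)/(1−β)).
With β = 0.704: factor = √(1.704/0.296) = 2.3993.
λ_obs = 184 × 2.3993 = 441 nm.

441 nm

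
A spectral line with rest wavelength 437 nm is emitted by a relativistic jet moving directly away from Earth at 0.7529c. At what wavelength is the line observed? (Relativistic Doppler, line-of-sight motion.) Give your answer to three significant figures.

1160 nm

Relativistic Doppler for wavelength: λ_obs = λ_src · √((1+β)/(1−β)).
With β = 0.7529: factor = √(1.7529/0.2471) = 2.6634.
λ_obs = 437 × 2.6634 = 1160 nm.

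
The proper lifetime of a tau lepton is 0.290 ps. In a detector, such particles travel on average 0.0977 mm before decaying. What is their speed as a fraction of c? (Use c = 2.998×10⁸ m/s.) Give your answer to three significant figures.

d = βγcτ ⇒ βγ = d/(cτ) = 9.770×10^-5 m / (8.6942×10^-5 m) = 1.1237.
β = (βγ)/√(1+(βγ)²) = 1.1237/√2.2627 = 0.747.

0.747c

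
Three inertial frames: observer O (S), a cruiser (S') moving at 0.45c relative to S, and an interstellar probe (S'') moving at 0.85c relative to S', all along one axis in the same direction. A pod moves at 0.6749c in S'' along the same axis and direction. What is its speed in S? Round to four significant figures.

0.9881c

First combine the pod and interstellar probe (S''→S'): u₁ = (0.6749 + 0.85)/(1 + 0.6749×0.85) = 1.5249/1.573665 = 0.96901.
Then combine with the cruiser (S'→S): u = (0.96901 + 0.45)/(1 + 0.96901×0.45) = 1.41901/1.4360545 = 0.98813.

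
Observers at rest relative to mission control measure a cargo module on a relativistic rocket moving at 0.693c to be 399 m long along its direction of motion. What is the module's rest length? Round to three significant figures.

Lorentz factor: γ = (1 − 0.480249)^(−1/2) = 1.3871.
Proper length: L₀ = γ·L = 1.3871 × 399 = 553 m.

553 m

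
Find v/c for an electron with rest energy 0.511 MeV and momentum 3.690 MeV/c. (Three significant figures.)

0.991

pc/(mc²) = 3.690/0.511 = 7.2211 = βγ = β/√(1−β²).
So β² = x²/(1 + x²) with x = 7.2211: x² = 52.1443, β² = 52.1443/53.1443 = 0.981183, β = 0.991.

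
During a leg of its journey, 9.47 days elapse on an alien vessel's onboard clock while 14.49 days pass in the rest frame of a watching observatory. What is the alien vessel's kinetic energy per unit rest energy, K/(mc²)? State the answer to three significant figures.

The time-dilation ratio gives γ = 14.49/9.47 = 1.5301.
Since K = (γ−1)mc², K/(mc²) = 1.5301 − 1 = 0.530.

0.530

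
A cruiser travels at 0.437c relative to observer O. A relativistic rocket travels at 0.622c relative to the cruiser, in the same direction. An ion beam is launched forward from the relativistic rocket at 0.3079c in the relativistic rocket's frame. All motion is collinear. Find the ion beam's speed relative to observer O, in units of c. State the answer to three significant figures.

0.908c

Apply u = (u'+v)/(1+u'v) twice. Ion beam in the cruiser frame: (0.3079+0.622)/(1+0.3079·0.622) = 0.9299/1.1915138 = 0.78044c.
That velocity, transformed to the rest frame of observer O: (0.78044+0.437)/(1+0.78044·0.437) = 1.21744/1.34105228 = 0.90782c.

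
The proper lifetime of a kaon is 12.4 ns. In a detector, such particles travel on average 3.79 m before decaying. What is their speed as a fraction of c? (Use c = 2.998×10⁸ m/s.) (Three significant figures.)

0.714c

Lab distance = (lab lifetime)·v = γτ·βc, so βγ = d/(cτ) = 3.790/(2.998×10⁸ × 1.240×10^-8) = 1.0195.
With βγ = 1.0195: γ² = 1 + (βγ)² = 2.03938, and β = (βγ)/γ = 1.0195/1.42807 = 0.714.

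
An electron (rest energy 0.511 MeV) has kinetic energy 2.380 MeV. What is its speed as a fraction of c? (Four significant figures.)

0.9843c

γ = 1 + K/(mc²) = 1 + 2.380/0.511 = 5.6575.
β = √(1 − 1/γ²) = √(1 − 0.0312429) = √0.9687571 = 0.9843.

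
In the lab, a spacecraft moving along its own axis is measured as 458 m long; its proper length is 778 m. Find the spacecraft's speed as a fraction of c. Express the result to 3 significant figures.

0.808c

Length contraction gives γ = L₀/L = 778/458 = 1.6987.
β = √(1 − 1/γ²) = √0.653449 = 0.808.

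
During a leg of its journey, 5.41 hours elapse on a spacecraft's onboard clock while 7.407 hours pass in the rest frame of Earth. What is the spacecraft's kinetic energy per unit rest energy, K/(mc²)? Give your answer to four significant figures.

γ = Δt/Δτ = 7.407/5.41 = 1.36913.
Since K = (γ−1)mc², K/(mc²) = 1.36913 − 1 = 0.3691.

0.3691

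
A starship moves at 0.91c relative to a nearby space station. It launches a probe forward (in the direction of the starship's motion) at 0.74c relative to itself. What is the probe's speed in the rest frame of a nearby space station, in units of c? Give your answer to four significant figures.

0.9860c

Relativistic velocity addition: u = (u' + v)/(1 + u'v/c²), with u' = 0.74c and v = 0.91c.
Numerator: 0.74 + 0.91 = 1.65. Denominator: 1 + (0.74)(0.91) = 1.6734.
u = 1.65/1.6734 = 0.98602, so the speed is 0.9860c.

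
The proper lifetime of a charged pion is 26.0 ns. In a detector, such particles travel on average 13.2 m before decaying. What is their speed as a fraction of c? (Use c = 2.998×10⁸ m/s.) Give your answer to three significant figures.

d = βγcτ ⇒ βγ = d/(cτ) = 13.20 m / (7.7948 m) = 1.6934.
β = (βγ)/√(1+(βγ)²) = 1.6934/√3.8676 = 0.861.

0.861c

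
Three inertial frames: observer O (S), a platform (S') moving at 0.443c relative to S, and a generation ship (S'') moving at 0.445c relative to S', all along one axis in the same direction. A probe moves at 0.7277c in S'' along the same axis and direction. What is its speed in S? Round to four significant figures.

First combine the probe and generation ship (S''→S'): u₁ = (0.7277 + 0.445)/(1 + 0.7277×0.445) = 1.1727/1.3238265 = 0.88584.
Then combine with the platform (S'→S): u = (0.88584 + 0.443)/(1 + 0.88584×0.443) = 1.32884/1.39242712 = 0.95433.

0.9543c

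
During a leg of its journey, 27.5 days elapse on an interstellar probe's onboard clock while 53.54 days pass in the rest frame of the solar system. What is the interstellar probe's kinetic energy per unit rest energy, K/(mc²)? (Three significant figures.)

0.947

The time-dilation ratio gives γ = 53.54/27.5 = 1.94691.
Since K = (γ−1)mc², K/(mc²) = 1.94691 − 1 = 0.947.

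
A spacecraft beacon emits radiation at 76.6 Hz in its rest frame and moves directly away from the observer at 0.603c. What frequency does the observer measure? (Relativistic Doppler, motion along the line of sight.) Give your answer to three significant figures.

38.1 Hz

Relativistic Doppler (source moving away): f_obs = f_src · √((1−β)/(1+β)).
With β = 0.603: factor = √(0.397/1.603) = 0.49766.
f_obs = 76.6 × 0.49766 = 38.1 Hz.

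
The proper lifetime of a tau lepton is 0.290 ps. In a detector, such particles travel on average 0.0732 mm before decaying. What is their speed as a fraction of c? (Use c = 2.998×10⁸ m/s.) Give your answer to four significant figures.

0.6441c

d = βγcτ ⇒ βγ = d/(cτ) = 7.320×10^-5 m / (8.6942×10^-5 m) = 0.84194.
β = (βγ)/√(1+(βγ)²) = 0.84194/√1.708863 = 0.6441.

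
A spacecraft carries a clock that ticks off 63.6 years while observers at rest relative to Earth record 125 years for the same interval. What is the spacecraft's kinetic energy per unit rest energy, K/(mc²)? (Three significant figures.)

The time-dilation ratio gives γ = 125/63.6 = 1.96541.
Since K = (γ−1)mc², K/(mc²) = 1.96541 − 1 = 0.965.

0.965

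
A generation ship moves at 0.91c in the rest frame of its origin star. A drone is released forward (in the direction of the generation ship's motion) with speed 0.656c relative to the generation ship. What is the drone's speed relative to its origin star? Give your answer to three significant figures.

Relativistic velocity addition: u = (u' + v)/(1 + u'v/c²), with u' = 0.656c and v = 0.91c.
Numerator: 0.656 + 0.91 = 1.566. Denominator: 1 + (0.656)(0.91) = 1.59696.
u = 1.566/1.59696 = 0.98061, so the speed is 0.981c.

0.981c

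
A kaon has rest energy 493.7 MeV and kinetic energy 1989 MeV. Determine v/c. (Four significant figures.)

0.9800

K = (γ−1)mc², so γ = 1 + 1989/493.7 = 5.0288.
Then v/c = √(1 − γ⁻²) = √(1 − 0.0395432) = √0.9604568 = 0.9800.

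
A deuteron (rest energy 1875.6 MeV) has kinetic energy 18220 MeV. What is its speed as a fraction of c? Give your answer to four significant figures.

0.9956c

γ = 1 + K/(mc²) = 1 + 18220/1875.6 = 10.714.
β = √(1 − 1/γ²) = √(1 − 0.00871158) = √0.99128842 = 0.9956.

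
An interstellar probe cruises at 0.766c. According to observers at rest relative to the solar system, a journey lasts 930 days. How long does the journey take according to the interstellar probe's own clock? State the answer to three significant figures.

Lorentz factor: γ = (1 − 0.586756)^(−1/2) = 1.5556.
The moving clock records proper time: Δτ = Δt/γ = 930/1.5556 = 598 days.

598 days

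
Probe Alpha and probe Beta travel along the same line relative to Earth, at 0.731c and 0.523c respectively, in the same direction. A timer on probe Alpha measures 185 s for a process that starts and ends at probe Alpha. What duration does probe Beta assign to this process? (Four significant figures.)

The velocity of probe Alpha relative to probe Beta is (0.731 − 0.523)c / (1 − 0.731×0.523) = 0.33674c; relative speed 0.33674c.
At |u| = 0.33674c, γ = (1 − 0.113394)^(−1/2) = 1.062.
Probe Alpha's interval is proper; time dilation gives Δt_B = γΔτ = 1.062 × 185 s = 196.5 s.

196.5 s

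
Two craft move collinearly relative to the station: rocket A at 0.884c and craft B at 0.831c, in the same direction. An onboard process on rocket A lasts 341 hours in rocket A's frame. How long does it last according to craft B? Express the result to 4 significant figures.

348.0 hours

Transform rocket A's velocity into craft B's frame: (0.884 − 0.831)/(1 − 0.884·0.831) = 0.053/0.265396, so the relative speed is 0.1997c.
γ for this relative speed: γ = 1/√(1 − 0.0398801) = 1.0206.
The clock on rocket A records proper time, so craft B measures Δt = γΔτ = 1.0206 × 341 = 348.0 hours.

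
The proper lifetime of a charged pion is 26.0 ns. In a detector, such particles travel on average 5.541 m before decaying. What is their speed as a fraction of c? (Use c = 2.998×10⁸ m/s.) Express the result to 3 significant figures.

0.579c

Lab distance = (lab lifetime)·v = γτ·βc, so βγ = d/(cτ) = 5.541/(2.998×10⁸ × 2.600×10^-8) = 0.71086.
With βγ = 0.71086: γ² = 1 + (βγ)² = 1.505322, and β = (βγ)/γ = 0.71086/1.22692 = 0.579.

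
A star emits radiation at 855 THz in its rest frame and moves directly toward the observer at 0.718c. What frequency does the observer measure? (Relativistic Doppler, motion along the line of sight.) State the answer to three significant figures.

2110 THz

Relativistic Doppler (source moving toward): f_obs = f_src · √((1+β)/(1−β)).
With β = 0.718: factor = √(1.718/0.282) = 2.4682.
f_obs = 855 × 2.4682 = 2110 THz.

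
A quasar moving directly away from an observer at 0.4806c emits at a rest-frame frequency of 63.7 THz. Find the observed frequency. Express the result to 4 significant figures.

Relativistic Doppler (source moving away): f_obs = f_src · √((1−β)/(1+β)).
With β = 0.4806: factor = √(0.5194/1.4806) = 0.59229.
f_obs = 63.7 × 0.59229 = 37.73 THz.

37.73 THz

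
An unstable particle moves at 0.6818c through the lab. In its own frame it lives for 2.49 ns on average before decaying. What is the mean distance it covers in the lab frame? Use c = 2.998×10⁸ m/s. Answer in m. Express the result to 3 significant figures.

0.696 m

γ = 1/√(1 − β²) = 1/√(1 − 0.46485124) = 1/√0.53514876 = 1/0.731539 = 1.367.
Lab-frame lifetime: Δt = γτ = 1.367 × 2.49 ns = 3.4038 ns.
Distance: d = vΔt = 0.6818 × 2.998×10⁸ m/s × 3.4038×10^-9 s = 0.696 m.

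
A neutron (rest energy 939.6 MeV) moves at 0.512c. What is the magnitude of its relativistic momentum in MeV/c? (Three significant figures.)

560 MeV/c

Lorentz factor: γ = (1 − 0.262144)^(−1/2) = 1.1642.
Momentum: p = γβ·mc = 1.1642 × 0.512 × 939.6 MeV/c = 560 MeV/c.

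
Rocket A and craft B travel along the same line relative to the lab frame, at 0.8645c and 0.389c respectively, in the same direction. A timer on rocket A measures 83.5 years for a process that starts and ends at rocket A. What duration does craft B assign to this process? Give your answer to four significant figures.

The velocity of rocket A relative to craft B is (0.8645 − 0.389)c / (1 − 0.8645×0.389) = 0.71643c; relative speed 0.71643c.
At |u| = 0.71643c, γ = (1 − 0.513272)^(−1/2) = 1.4334.
The clock on rocket A records proper time, so craft B measures Δt = γΔτ = 1.4334 × 83.5 = 119.7 years.

119.7 years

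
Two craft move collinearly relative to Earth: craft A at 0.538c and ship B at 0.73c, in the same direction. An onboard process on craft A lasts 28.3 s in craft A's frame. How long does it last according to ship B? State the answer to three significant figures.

Transform craft A's velocity into ship B's frame: (0.538 − 0.73)/(1 − 0.538·0.73) = −0.192/0.60726, so the relative speed is 0.31617c.
At |u| = 0.31617c, γ = (1 − 0.0999635)^(−1/2) = 1.0541.
The clock on craft A records proper time, so ship B measures Δt = γΔτ = 1.0541 × 28.3 = 29.8 s.

29.8 s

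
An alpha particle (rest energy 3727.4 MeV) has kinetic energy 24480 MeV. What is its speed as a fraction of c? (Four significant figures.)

0.9912c

K = (γ−1)mc², so γ = 1 + 24480/3727.4 = 7.5676.
Then v/c = √(1 − γ⁻²) = √(1 − 0.0174616) = √0.9825384 = 0.9912.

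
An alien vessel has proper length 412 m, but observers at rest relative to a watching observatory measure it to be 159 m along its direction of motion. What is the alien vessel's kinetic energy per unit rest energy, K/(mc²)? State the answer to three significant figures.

Length contraction gives γ = L₀/L = 412/159 = 2.59119.
Since K = (γ−1)mc², K/(mc²) = 2.59119 − 1 = 1.59.

1.59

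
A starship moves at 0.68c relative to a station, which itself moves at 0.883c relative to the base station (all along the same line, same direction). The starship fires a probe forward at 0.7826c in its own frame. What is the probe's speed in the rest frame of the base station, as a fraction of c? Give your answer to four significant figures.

0.9971c

Compose velocities in two stages. Stage 1 (into S'): u₁ = (0.7826+0.68)/(1+0.7826×0.68) = 0.9546.
Stage 2 (into S): u = (0.9546+0.883)/(1+0.9546×0.883) = 0.99712, so the speed is 0.9971c.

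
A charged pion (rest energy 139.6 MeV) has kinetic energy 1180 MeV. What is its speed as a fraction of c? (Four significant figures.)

γ = 1 + K/(mc²) = 1 + 1180/139.6 = 9.4527.
β = √(1 − 1/γ²) = √(1 − 0.0111915) = √0.9888085 = 0.9944.

0.9944c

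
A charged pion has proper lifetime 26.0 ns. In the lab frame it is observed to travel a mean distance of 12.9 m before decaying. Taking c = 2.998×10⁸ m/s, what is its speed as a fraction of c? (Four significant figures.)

Lab distance = (lab lifetime)·v = γτ·βc, so βγ = d/(cτ) = 12.90/(2.998×10⁸ × 2.600×10^-8) = 1.6549.
With βγ = 1.6549: γ² = 1 + (βγ)² = 3.73869, and β = (βγ)/γ = 1.6549/1.93357 = 0.8559.

0.8559c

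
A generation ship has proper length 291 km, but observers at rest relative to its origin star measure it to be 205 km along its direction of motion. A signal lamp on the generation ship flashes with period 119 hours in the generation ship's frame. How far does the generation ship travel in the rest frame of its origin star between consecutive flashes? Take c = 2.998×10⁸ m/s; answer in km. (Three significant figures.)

Length contraction gives γ = L₀/L = 291/205 = 1.41951.
β = √(1 − 1/γ²) = 0.70974. Lab-frame period = γτ = 1.41951×119 hours = 168.92 hours. Distance = βc × γτ = 0.70974 × 2.998×10⁸ m/s × 608112 s = 1.2939×10^14 m = 1.29×10^11 km.

1.29×10^11 km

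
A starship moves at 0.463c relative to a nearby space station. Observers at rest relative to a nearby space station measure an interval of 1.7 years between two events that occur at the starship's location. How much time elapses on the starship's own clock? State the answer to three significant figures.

1.51 years

With β = 0.463, γ = 1/√(1 − 0.463²) = 1/√0.785631 = 1.1282.
The starship's clock runs slow as seen from a nearby space station, so Δτ = Δt/γ = 1.7/1.1282 = 1.51 years.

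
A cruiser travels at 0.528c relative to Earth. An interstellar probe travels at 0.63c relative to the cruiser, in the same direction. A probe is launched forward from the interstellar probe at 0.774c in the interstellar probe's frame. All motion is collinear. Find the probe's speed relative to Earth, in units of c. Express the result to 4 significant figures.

0.9823c

First combine the probe and interstellar probe (S''→S'): u₁ = (0.774 + 0.63)/(1 + 0.774×0.63) = 1.404/1.48762 = 0.94379.
Then combine with the cruiser (S'→S): u = (0.94379 + 0.528)/(1 + 0.94379×0.528) = 1.47179/1.49832112 = 0.98229.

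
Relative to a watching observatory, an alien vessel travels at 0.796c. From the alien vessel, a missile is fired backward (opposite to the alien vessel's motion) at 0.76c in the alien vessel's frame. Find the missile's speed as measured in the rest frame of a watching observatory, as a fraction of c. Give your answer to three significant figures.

0.0911c

In units of c, u = (u' + v)/(1 + u'v) with u' = −0.76 and v = 0.796.
Numerator: −0.76 + 0.796 = 0.036. Denominator: 1 + (−0.76)(0.796) = 0.39504.
u = 0.036/0.39504 = 0.09113, so the speed is 0.0911c.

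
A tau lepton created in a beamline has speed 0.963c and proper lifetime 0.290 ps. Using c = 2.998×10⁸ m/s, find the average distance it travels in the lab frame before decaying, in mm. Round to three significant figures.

γ = 1/√(1 − β²) = 1/√(1 − 0.927369) = 1/√0.072631 = 1/0.269501 = 3.7106.
Lab-frame lifetime: Δt = γτ = 3.7106 × 0.290 ps = 1.0761 ps.
Distance: d = vΔt = 0.963 × 2.998×10⁸ m/s × 1.0761×10^-12 s = 3.11×10^-4 m = 0.311 mm.

0.311 mm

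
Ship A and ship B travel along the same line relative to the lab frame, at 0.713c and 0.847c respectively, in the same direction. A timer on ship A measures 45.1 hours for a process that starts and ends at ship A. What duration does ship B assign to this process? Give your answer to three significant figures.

47.9 hours

Transform ship A's velocity into ship B's frame: (0.713 − 0.847)/(1 − 0.713·0.847) = −0.134/0.396089, so the relative speed is 0.33831c.
At |u| = 0.33831c, γ = (1 − 0.114454)^(−1/2) = 1.0627.
Ship A's interval is proper; time dilation gives Δt_B = γΔτ = 1.0627 × 45.1 hours = 47.9 hours.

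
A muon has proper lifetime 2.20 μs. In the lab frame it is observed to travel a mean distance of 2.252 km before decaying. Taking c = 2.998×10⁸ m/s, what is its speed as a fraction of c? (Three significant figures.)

Lab distance = (lab lifetime)·v = γτ·βc, so βγ = d/(cτ) = 2252/(2.998×10⁸ × 2.200×10^-6) = 3.4144.
With βγ = 3.4144: γ² = 1 + (βγ)² = 12.6581, and β = (βγ)/γ = 3.4144/3.55782 = 0.960.

0.960c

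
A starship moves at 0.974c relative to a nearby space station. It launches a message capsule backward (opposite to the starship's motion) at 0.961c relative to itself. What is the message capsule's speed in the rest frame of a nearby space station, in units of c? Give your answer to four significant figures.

0.2032c

Relativistic velocity addition: u = (u' + v)/(1 + u'v/c²), with u' = −0.961c and v = 0.974c.
Numerator: −0.961 + 0.974 = 0.013. Denominator: 1 + (−0.961)(0.974) = 0.063986.
u = 0.013/0.063986 = 0.20317, so the speed is 0.2032c.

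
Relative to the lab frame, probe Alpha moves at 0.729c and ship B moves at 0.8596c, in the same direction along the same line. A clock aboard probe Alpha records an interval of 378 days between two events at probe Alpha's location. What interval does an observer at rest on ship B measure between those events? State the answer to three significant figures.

403 days

Transform probe Alpha's velocity into ship B's frame: (0.729 − 0.8596)/(1 − 0.729·0.8596) = −0.1306/0.3733516, so the relative speed is 0.3498c.
At |u| = 0.3498c, γ = (1 − 0.12236)^(−1/2) = 1.0674.
Probe Alpha's interval is proper; time dilation gives Δt_B = γΔτ = 1.0674 × 378 days = 403 days.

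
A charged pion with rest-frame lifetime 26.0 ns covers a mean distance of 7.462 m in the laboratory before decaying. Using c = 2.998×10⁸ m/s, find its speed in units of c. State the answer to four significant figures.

d = βγcτ ⇒ βγ = d/(cτ) = 7.462 m / (7.7948 m) = 0.9573.
β = (βγ)/√(1+(βγ)²) = 0.9573/√1.916423 = 0.6915.

0.6915c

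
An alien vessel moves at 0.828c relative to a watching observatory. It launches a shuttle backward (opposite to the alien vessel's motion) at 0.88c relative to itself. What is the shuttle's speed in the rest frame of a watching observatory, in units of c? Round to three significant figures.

0.192c

In units of c, u = (u' + v)/(1 + u'v) with u' = −0.88 and v = 0.828.
Numerator: −0.88 + 0.828 = −0.052. Denominator: 1 + (−0.88)(0.828) = 0.27136.
u = −0.052/0.27136 = −0.19163, so the speed is 0.192c.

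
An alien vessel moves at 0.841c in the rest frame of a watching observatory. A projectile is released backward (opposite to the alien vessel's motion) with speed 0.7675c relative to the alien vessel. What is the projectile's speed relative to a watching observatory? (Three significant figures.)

Relativistic velocity addition: u = (u' + v)/(1 + u'v/c²), with u' = −0.7675c and v = 0.841c.
Numerator: −0.7675 + 0.841 = 0.0735. Denominator: 1 + (−0.7675)(0.841) = 0.3545325.
u = 0.0735/0.3545325 = 0.20732, so the speed is 0.207c.

0.207c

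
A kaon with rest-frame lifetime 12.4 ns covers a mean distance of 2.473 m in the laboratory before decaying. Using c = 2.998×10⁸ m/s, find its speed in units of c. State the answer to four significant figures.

0.5539c

Let x = d/(cτ) = 2.473 m / (2.998×10⁸ m/s × 1.240×10^-8 s) = 0.66523. Since d = βγcτ, x = βγ = β/√(1−β²).
Solving: β² = x²/(1+x²) = 0.442531/1.442531 = 0.306774, so β = 0.5539.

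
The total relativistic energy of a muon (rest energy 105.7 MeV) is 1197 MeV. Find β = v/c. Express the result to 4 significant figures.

γ = E/(mc²) = 1197/105.7 = 11.325.
β = √(1 − 1/γ²) = √(1 − 0.00779693) = √0.99220307 = 0.9961.

0.9961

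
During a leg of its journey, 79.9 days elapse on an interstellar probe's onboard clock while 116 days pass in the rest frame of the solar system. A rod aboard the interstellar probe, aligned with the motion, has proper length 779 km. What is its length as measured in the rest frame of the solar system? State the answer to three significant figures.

537 km

γ = Δt/Δτ = 116/79.9 = 1.45181.
The rod contracts by the same γ: 779 km / 1.45181 = 537 km.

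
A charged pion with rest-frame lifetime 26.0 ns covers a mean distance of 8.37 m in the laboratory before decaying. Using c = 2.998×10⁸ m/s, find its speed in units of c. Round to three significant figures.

Lab distance = (lab lifetime)·v = γτ·βc, so βγ = d/(cτ) = 8.370/(2.998×10⁸ × 2.600×10^-8) = 1.0738.
With βγ = 1.0738: γ² = 1 + (βγ)² = 2.15305, and β = (βγ)/γ = 1.0738/1.46733 = 0.732.

0.732c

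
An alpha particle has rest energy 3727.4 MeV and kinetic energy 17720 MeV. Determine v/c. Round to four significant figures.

0.9848

K = (γ−1)mc², so γ = 1 + 17720/3727.4 = 5.754.
Then v/c = √(1 − γ⁻²) = √(1 − 0.0302037) = √0.9697963 = 0.9848.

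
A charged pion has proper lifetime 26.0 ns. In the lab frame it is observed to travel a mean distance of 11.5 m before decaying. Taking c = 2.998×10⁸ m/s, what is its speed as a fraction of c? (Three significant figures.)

Lab distance = (lab lifetime)·v = γτ·βc, so βγ = d/(cτ) = 11.50/(2.998×10⁸ × 2.600×10^-8) = 1.4753.
With βγ = 1.4753: γ² = 1 + (βγ)² = 3.17651, and β = (βγ)/γ = 1.4753/1.78228 = 0.828.

0.828c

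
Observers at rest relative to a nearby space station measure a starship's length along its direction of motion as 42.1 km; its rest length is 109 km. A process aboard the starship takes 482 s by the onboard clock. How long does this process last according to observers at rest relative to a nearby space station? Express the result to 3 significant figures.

1250 s

From L = L₀/γ: γ = 109/42.1 = 2.58907.
The same γ dilates the second interval: 2.58907 × 482 s = 1250 s.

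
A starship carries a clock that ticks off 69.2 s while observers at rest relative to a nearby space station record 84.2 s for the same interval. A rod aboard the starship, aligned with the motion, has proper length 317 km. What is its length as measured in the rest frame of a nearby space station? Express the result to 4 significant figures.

From Δt = γΔτ: γ = 84.2/69.2 = 1.21676.
L = L₀/γ = 317/1.21676 = 260.5 km.

260.5 km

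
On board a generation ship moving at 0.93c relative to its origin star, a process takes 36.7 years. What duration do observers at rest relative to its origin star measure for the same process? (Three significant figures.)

Lorentz factor: γ = (1 − 0.8649)^(−1/2) = 2.7206.
The onboard clock measures proper time, so the interval in the rest frame of its origin star is dilated: Δt = γ·Δτ = 2.7206 × 36.7 years = 99.8 years.

99.8 years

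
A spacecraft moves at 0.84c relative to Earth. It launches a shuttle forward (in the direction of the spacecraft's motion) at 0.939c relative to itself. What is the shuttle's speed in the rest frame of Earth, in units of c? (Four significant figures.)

0.9945c

In units of c, u = (u' + v)/(1 + u'v) with u' = 0.939 and v = 0.84.
Numerator: 0.939 + 0.84 = 1.779. Denominator: 1 + (0.939)(0.84) = 1.78876.
u = 1.779/1.78876 = 0.99454, so the speed is 0.9945c.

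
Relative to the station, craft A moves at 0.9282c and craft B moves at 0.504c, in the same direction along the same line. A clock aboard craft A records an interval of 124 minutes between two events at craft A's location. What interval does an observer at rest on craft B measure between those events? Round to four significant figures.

Speed of craft A in craft B's frame: u = (v_A − v_B)/(1 − v_A v_B/c²) = (0.9282 − 0.504)/(1 − 0.9282×0.504) = 0.4242/0.5321872 = 0.79709; |u| = 0.79709c.
γ for this relative speed: γ = 1/√(1 − 0.635352) = 1.656.
Craft A's interval is proper; time dilation gives Δt_B = γΔτ = 1.656 × 124 minutes = 205.3 minutes.

205.3 minutes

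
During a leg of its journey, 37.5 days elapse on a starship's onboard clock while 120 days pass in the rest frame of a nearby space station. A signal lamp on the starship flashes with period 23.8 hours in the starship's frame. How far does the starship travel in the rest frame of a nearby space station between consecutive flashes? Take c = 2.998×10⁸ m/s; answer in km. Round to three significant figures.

7.81×10^10 km

γ = Δt/Δτ = 120/37.5 = 3.2.
β = √(1 − 1/γ²) = 0.94992. Lab-frame period = γτ = 3.2×23.8 hours = 76.16 hours. Distance = βc × γτ = 0.94992 × 2.998×10⁸ m/s × 274176 s = 7.8081×10^13 m = 7.81×10^10 km.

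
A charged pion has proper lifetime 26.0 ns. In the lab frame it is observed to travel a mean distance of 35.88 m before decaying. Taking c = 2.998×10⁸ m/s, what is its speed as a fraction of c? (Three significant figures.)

0.977c

Let x = d/(cτ) = 35.88 m / (2.998×10⁸ m/s × 2.600×10^-8 s) = 4.6031. Since d = βγcτ, x = βγ = β/√(1−β²).
Solving: β² = x²/(1+x²) = 21.1885/22.1885 = 0.954932, so β = 0.977.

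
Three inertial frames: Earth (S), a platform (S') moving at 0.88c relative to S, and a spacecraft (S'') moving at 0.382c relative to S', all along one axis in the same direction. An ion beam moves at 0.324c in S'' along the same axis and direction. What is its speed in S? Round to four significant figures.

0.9713c

Compose velocities in two stages. Stage 1 (into S'): u₁ = (0.324+0.382)/(1+0.324×0.382) = 0.62824.
Stage 2 (into S): u = (0.62824+0.88)/(1+0.62824×0.88) = 0.97127, so the speed is 0.9713c.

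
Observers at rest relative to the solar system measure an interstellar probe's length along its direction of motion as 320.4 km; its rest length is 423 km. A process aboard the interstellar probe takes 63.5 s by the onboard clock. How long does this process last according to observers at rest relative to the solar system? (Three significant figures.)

83.8 s

γ = L₀/L = 423/320.4 = 1.32022.
Δt = γΔτ = 1.32022 × 63.5 = 83.8 s.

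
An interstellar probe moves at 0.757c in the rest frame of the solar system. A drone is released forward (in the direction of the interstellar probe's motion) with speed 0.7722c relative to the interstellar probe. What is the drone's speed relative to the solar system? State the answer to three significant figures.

Relativistic velocity addition: u = (u' + v)/(1 + u'v/c²), with u' = 0.7722c and v = 0.757c.
Numerator: 0.7722 + 0.757 = 1.5292. Denominator: 1 + (0.7722)(0.757) = 1.5845554.
u = 1.5292/1.5845554 = 0.96507, so the speed is 0.965c.

0.965c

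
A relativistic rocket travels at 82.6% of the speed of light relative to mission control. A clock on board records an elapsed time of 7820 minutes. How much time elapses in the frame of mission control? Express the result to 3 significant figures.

13900 minutes

γ = 1/√(1 − β²) = 1/√(1 − 0.682276) = 1/√0.317724 = 1/0.56367 = 1.7741.
Time dilation: Δt = γ·Δτ = 1.7741 × 7820 = 13900 minutes.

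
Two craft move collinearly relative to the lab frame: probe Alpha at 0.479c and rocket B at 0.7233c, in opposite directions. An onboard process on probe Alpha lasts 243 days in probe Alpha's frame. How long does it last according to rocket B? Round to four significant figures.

Speed of probe Alpha in rocket B's frame: u = (v_A + v_B)/(1 + v_A v_B/c²) = (0.479 + 0.7233)/(1 + 0.479×0.7233) = 1.2023/1.3464607 = 0.89293; |u| = 0.89293c.
γ for this relative speed: γ = 1/√(1 − 0.797324) = 2.2213.
Probe Alpha's interval is proper; time dilation gives Δt_B = γΔτ = 2.2213 × 243 days = 539.8 days.

539.8 days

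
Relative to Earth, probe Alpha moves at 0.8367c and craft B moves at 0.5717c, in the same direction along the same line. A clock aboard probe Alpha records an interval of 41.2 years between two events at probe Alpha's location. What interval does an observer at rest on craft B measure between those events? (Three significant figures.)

Speed of probe Alpha in craft B's frame: u = (v_A − v_B)/(1 − v_A v_B/c²) = (0.8367 − 0.5717)/(1 − 0.8367×0.5717) = 0.265/0.52165861 = 0.508; |u| = 0.508c.
At |u| = 0.508c, γ = (1 − 0.258064)^(−1/2) = 1.161.
Probe Alpha's interval is proper; time dilation gives Δt_B = γΔτ = 1.161 × 41.2 years = 47.8 years.

47.8 years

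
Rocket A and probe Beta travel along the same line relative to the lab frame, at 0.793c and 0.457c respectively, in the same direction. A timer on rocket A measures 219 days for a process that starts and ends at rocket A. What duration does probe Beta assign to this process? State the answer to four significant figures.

257.7 days

Speed of rocket A in probe Beta's frame: u = (v_A − v_B)/(1 − v_A v_B/c²) = (0.793 − 0.457)/(1 − 0.793×0.457) = 0.336/0.637599 = 0.52698; |u| = 0.52698c.
γ for this relative speed: γ = 1/√(1 − 0.277708) = 1.1766.
The clock on rocket A records proper time, so probe Beta measures Δt = γΔτ = 1.1766 × 219 = 257.7 days.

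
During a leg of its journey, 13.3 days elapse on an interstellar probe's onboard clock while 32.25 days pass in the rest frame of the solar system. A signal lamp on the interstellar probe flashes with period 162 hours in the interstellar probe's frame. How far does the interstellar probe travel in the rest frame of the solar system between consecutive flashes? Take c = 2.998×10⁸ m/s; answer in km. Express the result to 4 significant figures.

The time-dilation ratio gives γ = 32.25/13.3 = 2.42481.
β = √(1 − 1/γ²) = 0.911. Lab-frame period = γτ = 2.42481×162 hours = 392.82 hours. Distance = βc × γτ = 0.911 × 2.998×10⁸ m/s × 1414152 s = 3.8623×10^14 m = 3.862×10^11 km.

3.862×10^11 km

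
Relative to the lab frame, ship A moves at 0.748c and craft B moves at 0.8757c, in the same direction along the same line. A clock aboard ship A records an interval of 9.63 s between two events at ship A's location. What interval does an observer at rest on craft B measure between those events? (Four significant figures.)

10.37 s

The velocity of ship A relative to craft B is (0.748 − 0.8757)c / (1 − 0.748×0.8757) = −0.37017c; relative speed 0.37017c.
γ for this relative speed: γ = 1/√(1 − 0.137026) = 1.0765.
The clock on ship A records proper time, so craft B measures Δt = γΔτ = 1.0765 × 9.63 = 10.37 s.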